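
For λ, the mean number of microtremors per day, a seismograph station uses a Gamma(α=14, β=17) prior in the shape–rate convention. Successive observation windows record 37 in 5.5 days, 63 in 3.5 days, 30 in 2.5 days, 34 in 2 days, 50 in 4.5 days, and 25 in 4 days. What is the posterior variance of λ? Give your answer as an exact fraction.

253/1521

Total count: 37 + 63 + 30 + 34 + 50 + 25 = 239.
Total exposure: 5.5 + 3.5 + 2.5 + 2 + 4.5 + 4 = 22 days.
Gamma(α, β) with Poisson data over total exposure Σt gives posterior Gamma(α+Σx, β+Σt) = Gamma(253, 39).
Posterior variance = α'/β'² = 253/1521.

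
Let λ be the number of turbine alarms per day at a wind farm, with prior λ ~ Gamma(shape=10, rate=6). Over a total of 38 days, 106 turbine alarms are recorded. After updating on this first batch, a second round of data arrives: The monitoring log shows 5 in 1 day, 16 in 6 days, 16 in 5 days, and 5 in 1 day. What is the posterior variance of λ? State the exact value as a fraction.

Total count 106 over total exposure 38 days.
After the first batch: Gamma(10 + 106, 6 + 38) = Gamma(116, 44).
Total count: 5 + 16 + 16 + 5 = 42.
Total exposure: 1 + 6 + 5 + 1 = 13 days.
After the second batch: Gamma(116 + 42, 44 + 13) = Gamma(158, 57).
Posterior variance = α'/β'² = 158/3249.

158/3249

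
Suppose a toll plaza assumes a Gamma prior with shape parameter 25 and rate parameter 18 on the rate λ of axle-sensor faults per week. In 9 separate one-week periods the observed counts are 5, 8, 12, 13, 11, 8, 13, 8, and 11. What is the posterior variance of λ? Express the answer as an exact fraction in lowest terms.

Total count: 5 + 8 + 12 + 13 + 11 + 8 + 13 + 8 + 11 = 89.
Total exposure: 9 weeks.
By Gamma–Poisson conjugacy, the posterior is Gamma(α + Σx, β + Σt) = Gamma(25 + 89, 18 + 9) = Gamma(114, 27).
Posterior variance = α'/β'² = 114/729 = 38/243.

38/243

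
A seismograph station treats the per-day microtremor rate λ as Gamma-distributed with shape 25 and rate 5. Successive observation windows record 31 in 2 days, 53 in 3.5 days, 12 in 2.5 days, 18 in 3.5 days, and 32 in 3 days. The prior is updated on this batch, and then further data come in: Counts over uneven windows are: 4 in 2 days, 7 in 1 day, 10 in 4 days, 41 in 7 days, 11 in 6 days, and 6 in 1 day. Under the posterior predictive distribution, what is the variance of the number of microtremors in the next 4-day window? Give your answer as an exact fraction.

178000/6561

Total count: 31 + 53 + 12 + 18 + 32 = 146.
Total exposure: 2 + 3.5 + 2.5 + 3.5 + 3 = 14.5 days.
After the first batch: Gamma(25 + 146, 5 + 14.5) = Gamma(171, 39/2).
Total count: 4 + 7 + 10 + 41 + 11 + 6 = 79.
Total exposure: 2 + 1 + 4 + 7 + 6 + 1 = 21 days.
After the second batch: Gamma(171 + 79, 39/2 + 21) = Gamma(250, 81/2).
The posterior predictive for a window of length T is Negative Binomial with variance T·α'·(β'+T)/β'² = 4·250·(89/2)/(6561/4) = 178000/6561.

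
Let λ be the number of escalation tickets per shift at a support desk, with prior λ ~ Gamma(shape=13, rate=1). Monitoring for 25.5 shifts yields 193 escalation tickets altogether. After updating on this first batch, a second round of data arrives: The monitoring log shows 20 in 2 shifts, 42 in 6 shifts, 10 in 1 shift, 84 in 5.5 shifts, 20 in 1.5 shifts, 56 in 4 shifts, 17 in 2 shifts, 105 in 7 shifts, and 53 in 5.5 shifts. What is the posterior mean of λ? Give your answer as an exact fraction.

Total count 193 over total exposure 25.5 shifts.
After the first batch: Gamma(13 + 193, 1 + 25.5) = Gamma(206, 53/2).
Total count: 20 + 42 + 10 + 84 + 20 + 56 + 17 + 105 + 53 = 407.
Total exposure: 2 + 6 + 1 + 5.5 + 1.5 + 4 + 2 + 7 + 5.5 = 34.5 shifts.
After the second batch: Gamma(206 + 407, 53/2 + 34.5) = Gamma(613, 61).
Posterior mean = α'/β' = 613/61.

613/61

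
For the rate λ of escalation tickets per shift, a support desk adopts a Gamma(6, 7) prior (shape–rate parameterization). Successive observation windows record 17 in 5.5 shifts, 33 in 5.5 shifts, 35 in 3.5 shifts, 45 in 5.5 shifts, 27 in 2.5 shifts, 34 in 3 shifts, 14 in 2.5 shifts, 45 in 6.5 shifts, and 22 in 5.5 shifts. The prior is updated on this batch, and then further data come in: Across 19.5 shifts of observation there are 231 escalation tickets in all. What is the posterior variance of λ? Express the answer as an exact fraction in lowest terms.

Total count: 17 + 33 + 35 + 45 + 27 + 34 + 14 + 45 + 22 = 272.
Total exposure: 5.5 + 5.5 + 3.5 + 5.5 + 2.5 + 3 + 2.5 + 6.5 + 5.5 = 40 shifts.
After the first batch: Gamma(6 + 272, 7 + 40) = Gamma(278, 47).
Total count 231 over total exposure 19.5 shifts.
After the second batch: Gamma(278 + 231, 47 + 19.5) = Gamma(509, 133/2).
Posterior variance = α'/β'² = 509/(17689/4) = 2036/17689.

2036/17689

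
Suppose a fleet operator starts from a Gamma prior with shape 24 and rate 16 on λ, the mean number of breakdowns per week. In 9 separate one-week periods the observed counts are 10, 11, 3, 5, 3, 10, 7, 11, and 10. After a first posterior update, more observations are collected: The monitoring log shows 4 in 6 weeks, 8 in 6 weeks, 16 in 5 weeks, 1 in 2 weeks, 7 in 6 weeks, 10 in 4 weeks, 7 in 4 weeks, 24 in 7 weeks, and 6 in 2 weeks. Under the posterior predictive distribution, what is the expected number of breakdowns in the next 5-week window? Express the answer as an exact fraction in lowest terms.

Total count: 10 + 11 + 3 + 5 + 3 + 10 + 7 + 11 + 10 = 70.
Total exposure: 9 weeks.
After the first batch: Gamma(24 + 70, 16 + 9) = Gamma(94, 25).
Total count: 4 + 8 + 16 + 1 + 7 + 10 + 7 + 24 + 6 = 83.
Total exposure: 6 + 6 + 5 + 2 + 6 + 4 + 4 + 7 + 2 = 42 weeks.
After the second batch: Gamma(94 + 83, 25 + 42) = Gamma(177, 67).
Predictive mean over a 5-week window = T·E[λ|data] = 5·177/67 = 885/67.

885/67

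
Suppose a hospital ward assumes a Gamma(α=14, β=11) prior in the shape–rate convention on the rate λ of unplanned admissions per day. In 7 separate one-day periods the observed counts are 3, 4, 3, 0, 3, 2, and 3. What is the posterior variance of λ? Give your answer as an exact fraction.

Total count: 3 + 4 + 3 + 0 + 3 + 2 + 3 = 18.
Total exposure: 7 days.
By Gamma–Poisson conjugacy, the posterior is Gamma(α + Σx, β + Σt) = Gamma(14 + 18, 11 + 7) = Gamma(32, 18).
Posterior variance = α'/β'² = 32/324 = 8/81.

8/81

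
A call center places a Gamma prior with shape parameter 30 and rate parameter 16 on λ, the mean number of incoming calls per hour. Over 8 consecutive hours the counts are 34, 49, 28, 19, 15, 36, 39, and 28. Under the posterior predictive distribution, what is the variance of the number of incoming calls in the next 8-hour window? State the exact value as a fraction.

1112/9

Total count: 34 + 49 + 28 + 19 + 15 + 36 + 39 + 28 = 248.
Total exposure: 8 hours.
The Gamma prior is conjugate for the Poisson rate, so λ | data ~ Gamma(30+248, 16+8) = Gamma(278, 24).
The posterior predictive for a window of length T is Negative Binomial with variance T·α'·(β'+T)/β'² = 8·278·32/576 = 1112/9.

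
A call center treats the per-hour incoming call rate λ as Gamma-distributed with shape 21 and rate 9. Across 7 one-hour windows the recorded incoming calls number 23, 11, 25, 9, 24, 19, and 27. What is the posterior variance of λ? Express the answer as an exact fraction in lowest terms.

Total count: 23 + 11 + 25 + 9 + 24 + 19 + 27 = 138.
Total exposure: 7 hours.
Gamma(α, β) with Poisson data over total exposure Σt gives posterior Gamma(α+Σx, β+Σt) = Gamma(159, 16).
Posterior variance = α'/β'² = 159/256.

159/256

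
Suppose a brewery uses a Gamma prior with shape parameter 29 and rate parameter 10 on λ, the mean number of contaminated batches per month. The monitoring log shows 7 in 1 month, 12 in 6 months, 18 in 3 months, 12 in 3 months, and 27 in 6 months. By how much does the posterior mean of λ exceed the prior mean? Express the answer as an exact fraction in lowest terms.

Total count: 7 + 12 + 18 + 12 + 27 = 76.
Total exposure: 1 + 6 + 3 + 3 + 6 = 19 months.
Posterior: α' = 29 + 76 = 105, β' = 10 + 19 = 29.
Posterior mean = 105/29 = 105/29; prior mean = 29/10 = 29/10. Difference = 105/29 − 29/10 = 209/290.

209/290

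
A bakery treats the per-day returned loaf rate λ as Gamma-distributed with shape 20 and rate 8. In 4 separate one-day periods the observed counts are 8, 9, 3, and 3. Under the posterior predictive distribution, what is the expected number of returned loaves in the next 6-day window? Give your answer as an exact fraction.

Total count: 8 + 9 + 3 + 3 = 23.
Total exposure: 4 days.
Gamma(α, β) with Poisson data over total exposure Σt gives posterior Gamma(α+Σx, β+Σt) = Gamma(43, 12).
Predictive mean over a 6-day window = T·E[λ|data] = 6·43/12 = 43/2.

43/2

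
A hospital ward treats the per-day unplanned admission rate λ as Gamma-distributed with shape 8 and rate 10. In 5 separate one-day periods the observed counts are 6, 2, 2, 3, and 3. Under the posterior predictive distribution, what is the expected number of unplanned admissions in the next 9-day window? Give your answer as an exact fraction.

72/5

Total count: 6 + 2 + 2 + 3 + 3 = 16.
Total exposure: 5 days.
By Gamma–Poisson conjugacy, the posterior is Gamma(α + Σx, β + Σt) = Gamma(8 + 16, 10 + 5) = Gamma(24, 15).
Predictive mean over a 9-day window = T·E[λ|data] = 9·24/15 = 72/5.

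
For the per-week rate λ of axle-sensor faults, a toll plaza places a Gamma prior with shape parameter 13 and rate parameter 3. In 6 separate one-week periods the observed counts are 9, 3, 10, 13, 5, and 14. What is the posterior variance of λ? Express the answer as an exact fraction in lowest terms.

67/81

Total count: 9 + 3 + 10 + 13 + 5 + 14 = 54.
Total exposure: 6 weeks.
Gamma(α, β) with Poisson data over total exposure Σt gives posterior Gamma(α+Σx, β+Σt) = Gamma(67, 9).
Posterior variance = α'/β'² = 67/81.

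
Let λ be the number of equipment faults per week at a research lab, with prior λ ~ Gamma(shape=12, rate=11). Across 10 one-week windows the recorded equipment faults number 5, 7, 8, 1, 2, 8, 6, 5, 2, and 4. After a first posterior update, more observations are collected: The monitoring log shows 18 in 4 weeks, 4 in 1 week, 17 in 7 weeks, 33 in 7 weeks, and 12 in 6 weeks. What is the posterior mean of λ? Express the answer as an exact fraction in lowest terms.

72/23

Total count: 5 + 7 + 8 + 1 + 2 + 8 + 6 + 5 + 2 + 4 = 48.
Total exposure: 10 weeks.
After the first batch: Gamma(12 + 48, 11 + 10) = Gamma(60, 21).
Total count: 18 + 4 + 17 + 33 + 12 = 84.
Total exposure: 4 + 1 + 7 + 7 + 6 = 25 weeks.
After the second batch: Gamma(60 + 84, 21 + 25) = Gamma(144, 46).
Posterior mean = α'/β' = 144/46 = 72/23.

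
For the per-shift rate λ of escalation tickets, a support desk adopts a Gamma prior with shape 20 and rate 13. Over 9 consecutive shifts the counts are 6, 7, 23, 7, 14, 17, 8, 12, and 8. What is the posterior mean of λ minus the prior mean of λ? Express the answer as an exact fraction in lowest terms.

573/143

Total count: 6 + 7 + 23 + 7 + 14 + 17 + 8 + 12 + 8 = 102.
Total exposure: 9 shifts.
The Gamma prior is conjugate for the Poisson rate, so λ | data ~ Gamma(20+102, 13+9) = Gamma(122, 22).
Posterior mean = 122/22 = 61/11; prior mean = 20/13 = 20/13. Difference = 61/11 − 20/13 = 573/143.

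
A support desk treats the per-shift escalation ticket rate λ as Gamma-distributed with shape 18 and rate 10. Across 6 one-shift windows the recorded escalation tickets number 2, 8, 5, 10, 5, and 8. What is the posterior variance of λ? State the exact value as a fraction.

7/32

Total count: 2 + 8 + 5 + 10 + 5 + 8 = 38.
Total exposure: 6 shifts.
By Gamma–Poisson conjugacy, the posterior is Gamma(α + Σx, β + Σt) = Gamma(18 + 38, 10 + 6) = Gamma(56, 16).
Posterior variance = α'/β'² = 56/256 = 7/32.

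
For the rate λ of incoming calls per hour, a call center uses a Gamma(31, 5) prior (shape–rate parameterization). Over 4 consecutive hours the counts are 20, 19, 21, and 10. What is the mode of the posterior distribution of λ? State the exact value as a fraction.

100/9

Total count: 20 + 19 + 21 + 10 = 70.
Total exposure: 4 hours.
By Gamma–Poisson conjugacy, the posterior is Gamma(α + Σx, β + Σt) = Gamma(31 + 70, 5 + 4) = Gamma(101, 9).
Posterior mode = (α'−1)/β' = 100/9.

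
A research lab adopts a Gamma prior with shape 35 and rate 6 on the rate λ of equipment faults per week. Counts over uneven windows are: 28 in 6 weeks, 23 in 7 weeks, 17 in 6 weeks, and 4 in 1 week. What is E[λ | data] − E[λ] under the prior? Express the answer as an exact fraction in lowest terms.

Total count: 28 + 23 + 17 + 4 = 72.
Total exposure: 6 + 7 + 6 + 1 = 20 weeks.
Conjugate update: add total count to the shape and total exposure to the rate, giving Gamma(107, 26).
Posterior mean = 107/26 = 107/26; prior mean = 35/6 = 35/6. Difference = 107/26 − 35/6 = -67/39.

-67/39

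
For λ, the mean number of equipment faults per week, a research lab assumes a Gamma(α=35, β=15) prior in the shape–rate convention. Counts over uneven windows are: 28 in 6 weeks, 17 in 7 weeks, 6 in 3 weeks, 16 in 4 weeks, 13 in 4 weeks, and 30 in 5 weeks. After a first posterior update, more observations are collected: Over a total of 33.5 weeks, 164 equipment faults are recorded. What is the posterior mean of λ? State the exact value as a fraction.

Total count: 28 + 17 + 6 + 16 + 13 + 30 = 110.
Total exposure: 6 + 7 + 3 + 4 + 4 + 5 = 29 weeks.
After the first batch: Gamma(35 + 110, 15 + 29) = Gamma(145, 44).
Total count 164 over total exposure 33.5 weeks.
After the second batch: Gamma(145 + 164, 44 + 33.5) = Gamma(309, 155/2).
Posterior mean = α'/β' = 309/(155/2) = 618/155.

618/155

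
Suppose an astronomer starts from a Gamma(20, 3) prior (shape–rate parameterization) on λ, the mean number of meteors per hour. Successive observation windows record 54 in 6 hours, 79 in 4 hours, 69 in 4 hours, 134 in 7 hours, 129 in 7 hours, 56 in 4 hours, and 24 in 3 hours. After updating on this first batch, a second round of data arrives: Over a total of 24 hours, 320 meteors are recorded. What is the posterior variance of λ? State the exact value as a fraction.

885/3844

Total count: 54 + 79 + 69 + 134 + 129 + 56 + 24 = 545.
Total exposure: 6 + 4 + 4 + 7 + 7 + 4 + 3 = 35 hours.
After the first batch: Gamma(20 + 545, 3 + 35) = Gamma(565, 38).
Total count 320 over total exposure 24 hours.
After the second batch: Gamma(565 + 320, 38 + 24) = Gamma(885, 62).
Posterior variance = α'/β'² = 885/3844.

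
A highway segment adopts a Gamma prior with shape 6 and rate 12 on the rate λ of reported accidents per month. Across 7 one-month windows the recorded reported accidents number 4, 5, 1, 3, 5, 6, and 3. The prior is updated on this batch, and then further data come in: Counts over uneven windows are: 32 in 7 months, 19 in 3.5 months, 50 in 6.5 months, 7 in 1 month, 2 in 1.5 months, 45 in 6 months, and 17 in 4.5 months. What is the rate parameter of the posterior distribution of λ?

49

Total count: 4 + 5 + 1 + 3 + 5 + 6 + 3 = 27.
Total exposure: 7 months.
After the first batch: Gamma(6 + 27, 12 + 7) = Gamma(33, 19).
Total count: 32 + 19 + 50 + 7 + 2 + 45 + 17 = 172.
Total exposure: 7 + 3.5 + 6.5 + 1 + 1.5 + 6 + 4.5 = 30 months.
After the second batch: Gamma(33 + 172, 19 + 30) = Gamma(205, 49).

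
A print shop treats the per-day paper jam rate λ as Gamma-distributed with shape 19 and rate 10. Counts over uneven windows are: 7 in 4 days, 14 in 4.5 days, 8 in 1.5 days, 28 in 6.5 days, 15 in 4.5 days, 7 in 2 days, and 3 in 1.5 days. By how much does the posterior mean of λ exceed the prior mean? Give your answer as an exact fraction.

Total count: 7 + 14 + 8 + 28 + 15 + 7 + 3 = 82.
Total exposure: 4 + 4.5 + 1.5 + 6.5 + 4.5 + 2 + 1.5 = 24.5 days.
Gamma(α, β) with Poisson data over total exposure Σt gives posterior Gamma(α+Σx, β+Σt) = Gamma(101, 69/2).
Posterior mean = 101/(69/2) = 202/69; prior mean = 19/10 = 19/10. Difference = 202/69 − 19/10 = 709/690.

709/690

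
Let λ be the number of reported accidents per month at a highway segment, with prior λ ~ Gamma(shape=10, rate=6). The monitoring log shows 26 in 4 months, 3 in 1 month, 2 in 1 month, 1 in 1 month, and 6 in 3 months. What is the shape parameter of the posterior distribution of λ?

48

Total count: 26 + 3 + 2 + 1 + 6 = 38.
Total exposure: 4 + 1 + 1 + 1 + 3 = 10 months.
Gamma(α, β) with Poisson data over total exposure Σt gives posterior Gamma(α+Σx, β+Σt) = Gamma(48, 16).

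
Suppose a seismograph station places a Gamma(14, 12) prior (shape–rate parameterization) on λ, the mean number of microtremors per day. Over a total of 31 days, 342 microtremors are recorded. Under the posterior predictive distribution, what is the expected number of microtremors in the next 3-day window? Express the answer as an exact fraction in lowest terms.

1068/43

Total count 342 over total exposure 31 days.
By Gamma–Poisson conjugacy, the posterior is Gamma(α + Σx, β + Σt) = Gamma(14 + 342, 12 + 31) = Gamma(356, 43).
Predictive mean over a 3-day window = T·E[λ|data] = 3·356/43 = 1068/43.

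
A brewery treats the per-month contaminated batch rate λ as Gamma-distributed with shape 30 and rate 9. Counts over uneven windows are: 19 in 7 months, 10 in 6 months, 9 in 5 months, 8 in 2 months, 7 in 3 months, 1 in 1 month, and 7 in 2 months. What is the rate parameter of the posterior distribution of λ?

Total count: 19 + 10 + 9 + 8 + 7 + 1 + 7 = 61.
Total exposure: 7 + 6 + 5 + 2 + 3 + 1 + 2 = 26 months.
By Gamma–Poisson conjugacy, the posterior is Gamma(α + Σx, β + Σt) = Gamma(30 + 61, 9 + 26) = Gamma(91, 35).

35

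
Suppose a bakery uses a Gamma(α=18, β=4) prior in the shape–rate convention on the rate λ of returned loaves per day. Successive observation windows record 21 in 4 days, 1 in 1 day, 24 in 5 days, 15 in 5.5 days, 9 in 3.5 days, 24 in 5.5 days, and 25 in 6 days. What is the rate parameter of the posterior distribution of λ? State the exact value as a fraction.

69/2

Total count: 21 + 1 + 24 + 15 + 9 + 24 + 25 = 119.
Total exposure: 4 + 1 + 5 + 5.5 + 3.5 + 5.5 + 6 = 30.5 days.
Posterior: α' = 18 + 119 = 137, β' = 4 + 30.5 = 69/2.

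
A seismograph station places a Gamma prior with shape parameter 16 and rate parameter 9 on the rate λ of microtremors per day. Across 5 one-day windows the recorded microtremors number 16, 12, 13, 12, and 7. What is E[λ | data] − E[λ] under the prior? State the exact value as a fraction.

230/63

Total count: 16 + 12 + 13 + 12 + 7 = 60.
Total exposure: 5 days.
By Gamma–Poisson conjugacy, the posterior is Gamma(α + Σx, β + Σt) = Gamma(16 + 60, 9 + 5) = Gamma(76, 14).
Posterior mean = 76/14 = 38/7; prior mean = 16/9 = 16/9. Difference = 38/7 − 16/9 = 230/63.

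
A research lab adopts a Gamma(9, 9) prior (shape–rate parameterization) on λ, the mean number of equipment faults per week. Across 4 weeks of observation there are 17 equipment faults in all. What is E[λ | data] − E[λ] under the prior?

Total count 17 over total exposure 4 weeks.
By Gamma–Poisson conjugacy, the posterior is Gamma(α + Σx, β + Σt) = Gamma(9 + 17, 9 + 4) = Gamma(26, 13).
Posterior mean = 26/13 = 2; prior mean = 9/9 = 1. Difference = 2 − 1 = 1.

1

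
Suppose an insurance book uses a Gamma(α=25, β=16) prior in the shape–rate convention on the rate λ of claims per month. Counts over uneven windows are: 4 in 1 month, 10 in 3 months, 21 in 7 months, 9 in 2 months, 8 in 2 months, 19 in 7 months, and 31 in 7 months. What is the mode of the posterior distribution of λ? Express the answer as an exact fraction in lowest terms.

Total count: 4 + 10 + 21 + 9 + 8 + 19 + 31 = 102.
Total exposure: 1 + 3 + 7 + 2 + 2 + 7 + 7 = 29 months.
Gamma(α, β) with Poisson data over total exposure Σt gives posterior Gamma(α+Σx, β+Σt) = Gamma(127, 45).
Posterior mode = (α'−1)/β' = 126/45 = 14/5.

14/5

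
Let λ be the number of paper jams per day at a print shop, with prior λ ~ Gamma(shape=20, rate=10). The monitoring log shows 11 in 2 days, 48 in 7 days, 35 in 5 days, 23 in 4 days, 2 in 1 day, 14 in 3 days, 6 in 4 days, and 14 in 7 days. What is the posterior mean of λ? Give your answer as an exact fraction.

173/43

Total count: 11 + 48 + 35 + 23 + 2 + 14 + 6 + 14 = 153.
Total exposure: 2 + 7 + 5 + 4 + 1 + 3 + 4 + 7 = 33 days.
Posterior: α' = 20 + 153 = 173, β' = 10 + 33 = 43.
Posterior mean = α'/β' = 173/43.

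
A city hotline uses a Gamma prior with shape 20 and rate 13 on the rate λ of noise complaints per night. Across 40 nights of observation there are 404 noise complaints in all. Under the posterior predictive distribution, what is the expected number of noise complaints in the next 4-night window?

32

Total count 404 over total exposure 40 nights.
Posterior: α' = 20 + 404 = 424, β' = 13 + 40 = 53.
Predictive mean over a 4-night window = T·E[λ|data] = 4·424/53 = 32.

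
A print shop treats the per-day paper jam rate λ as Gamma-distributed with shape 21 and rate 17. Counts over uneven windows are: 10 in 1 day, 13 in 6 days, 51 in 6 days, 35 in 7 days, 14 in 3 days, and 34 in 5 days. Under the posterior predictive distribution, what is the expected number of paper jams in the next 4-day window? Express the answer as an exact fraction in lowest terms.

712/45

Total count: 10 + 13 + 51 + 35 + 14 + 34 = 157.
Total exposure: 1 + 6 + 6 + 7 + 3 + 5 = 28 days.
Conjugate update: add total count to the shape and total exposure to the rate, giving Gamma(178, 45).
Predictive mean over a 4-day window = T·E[λ|data] = 4·178/45 = 712/45.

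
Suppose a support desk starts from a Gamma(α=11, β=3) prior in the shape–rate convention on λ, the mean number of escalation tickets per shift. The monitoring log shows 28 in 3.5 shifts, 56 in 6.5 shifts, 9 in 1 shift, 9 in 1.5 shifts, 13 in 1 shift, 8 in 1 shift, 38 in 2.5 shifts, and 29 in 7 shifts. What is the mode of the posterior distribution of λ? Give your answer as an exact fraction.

Total count: 28 + 56 + 9 + 9 + 13 + 8 + 38 + 29 = 190.
Total exposure: 3.5 + 6.5 + 1 + 1.5 + 1 + 1 + 2.5 + 7 = 24 shifts.
Gamma(α, β) with Poisson data over total exposure Σt gives posterior Gamma(α+Σx, β+Σt) = Gamma(201, 27).
Posterior mode = (α'−1)/β' = 200/27.

200/27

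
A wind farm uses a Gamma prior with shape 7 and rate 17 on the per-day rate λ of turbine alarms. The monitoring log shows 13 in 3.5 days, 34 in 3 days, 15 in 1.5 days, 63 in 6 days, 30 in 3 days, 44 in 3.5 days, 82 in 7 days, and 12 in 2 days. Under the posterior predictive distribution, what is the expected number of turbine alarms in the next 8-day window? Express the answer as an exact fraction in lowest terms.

1600/31

Total count: 13 + 34 + 15 + 63 + 30 + 44 + 82 + 12 = 293.
Total exposure: 3.5 + 3 + 1.5 + 6 + 3 + 3.5 + 7 + 2 = 29.5 days.
Gamma(α, β) with Poisson data over total exposure Σt gives posterior Gamma(α+Σx, β+Σt) = Gamma(300, 93/2).
Predictive mean over an 8-day window = T·E[λ|data] = 8·300/(93/2) = 1600/31.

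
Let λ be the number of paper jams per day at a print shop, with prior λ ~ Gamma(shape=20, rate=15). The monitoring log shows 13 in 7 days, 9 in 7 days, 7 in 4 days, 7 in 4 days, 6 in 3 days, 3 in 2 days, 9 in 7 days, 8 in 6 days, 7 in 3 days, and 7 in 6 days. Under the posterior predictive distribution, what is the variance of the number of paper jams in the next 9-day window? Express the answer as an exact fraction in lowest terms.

1971/128

Total count: 13 + 9 + 7 + 7 + 6 + 3 + 9 + 8 + 7 + 7 = 76.
Total exposure: 7 + 7 + 4 + 4 + 3 + 2 + 7 + 6 + 3 + 6 = 49 days.
Posterior: α' = 20 + 76 = 96, β' = 15 + 49 = 64.
The posterior predictive for a window of length T is Negative Binomial with variance T·α'·(β'+T)/β'² = 9·96·73/4096 = 1971/128.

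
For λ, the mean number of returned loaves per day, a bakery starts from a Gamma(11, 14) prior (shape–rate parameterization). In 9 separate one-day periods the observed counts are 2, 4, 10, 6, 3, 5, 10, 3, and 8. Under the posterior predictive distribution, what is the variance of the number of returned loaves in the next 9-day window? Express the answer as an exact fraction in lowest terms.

Total count: 2 + 4 + 10 + 6 + 3 + 5 + 10 + 3 + 8 = 51.
Total exposure: 9 days.
Gamma(α, β) with Poisson data over total exposure Σt gives posterior Gamma(α+Σx, β+Σt) = Gamma(62, 23).
The posterior predictive for a window of length T is Negative Binomial with variance T·α'·(β'+T)/β'² = 9·62·32/529 = 17856/529.

17856/529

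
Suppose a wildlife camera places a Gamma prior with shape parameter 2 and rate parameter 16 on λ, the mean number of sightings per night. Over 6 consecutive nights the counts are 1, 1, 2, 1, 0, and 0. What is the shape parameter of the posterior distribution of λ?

7

Total count: 1 + 1 + 2 + 1 + 0 + 0 = 5.
Total exposure: 6 nights.
The Gamma prior is conjugate for the Poisson rate, so λ | data ~ Gamma(2+5, 16+6) = Gamma(7, 22).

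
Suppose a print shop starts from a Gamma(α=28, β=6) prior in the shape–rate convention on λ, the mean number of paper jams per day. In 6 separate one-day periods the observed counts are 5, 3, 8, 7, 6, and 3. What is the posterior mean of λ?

Total count: 5 + 3 + 8 + 7 + 6 + 3 = 32.
Total exposure: 6 days.
Gamma(α, β) with Poisson data over total exposure Σt gives posterior Gamma(α+Σx, β+Σt) = Gamma(60, 12).
Posterior mean = α'/β' = 60/12 = 5.

5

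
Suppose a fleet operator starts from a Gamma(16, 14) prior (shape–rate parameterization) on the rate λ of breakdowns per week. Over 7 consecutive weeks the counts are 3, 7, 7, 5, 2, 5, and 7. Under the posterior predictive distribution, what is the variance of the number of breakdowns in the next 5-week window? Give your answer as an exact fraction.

6760/441

Total count: 3 + 7 + 7 + 5 + 2 + 5 + 7 = 36.
Total exposure: 7 weeks.
Posterior: α' = 16 + 36 = 52, β' = 14 + 7 = 21.
The posterior predictive for a window of length T is Negative Binomial with variance T·α'·(β'+T)/β'² = 5·52·26/441 = 6760/441.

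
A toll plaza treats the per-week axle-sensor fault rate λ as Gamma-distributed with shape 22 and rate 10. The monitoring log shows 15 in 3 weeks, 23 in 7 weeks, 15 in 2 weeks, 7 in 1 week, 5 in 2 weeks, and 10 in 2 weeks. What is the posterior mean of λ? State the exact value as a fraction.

Total count: 15 + 23 + 15 + 7 + 5 + 10 = 75.
Total exposure: 3 + 7 + 2 + 1 + 2 + 2 = 17 weeks.
Conjugate update: add total count to the shape and total exposure to the rate, giving Gamma(97, 27).
Posterior mean = α'/β' = 97/27.

97/27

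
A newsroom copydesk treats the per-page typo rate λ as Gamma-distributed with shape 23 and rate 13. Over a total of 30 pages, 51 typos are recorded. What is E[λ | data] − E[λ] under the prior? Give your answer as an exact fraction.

Total count 51 over total exposure 30 pages.
Conjugate update: add total count to the shape and total exposure to the rate, giving Gamma(74, 43).
Posterior mean = 74/43 = 74/43; prior mean = 23/13 = 23/13. Difference = 74/43 − 23/13 = -27/559.

-27/559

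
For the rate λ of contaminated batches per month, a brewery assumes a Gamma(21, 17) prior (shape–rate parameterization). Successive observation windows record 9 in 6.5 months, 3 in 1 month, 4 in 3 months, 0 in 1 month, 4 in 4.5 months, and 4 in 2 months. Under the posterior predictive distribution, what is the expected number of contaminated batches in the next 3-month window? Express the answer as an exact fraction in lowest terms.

Total count: 9 + 3 + 4 + 0 + 4 + 4 = 24.
Total exposure: 6.5 + 1 + 3 + 1 + 4.5 + 2 = 18 months.
Posterior: α' = 21 + 24 = 45, β' = 17 + 18 = 35.
Predictive mean over a 3-month window = T·E[λ|data] = 3·45/35 = 27/7.

27/7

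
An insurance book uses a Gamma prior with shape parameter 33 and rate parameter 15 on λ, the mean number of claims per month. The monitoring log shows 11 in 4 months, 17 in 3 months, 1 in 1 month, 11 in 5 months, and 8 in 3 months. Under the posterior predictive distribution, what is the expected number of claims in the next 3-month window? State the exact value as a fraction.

243/31

Total count: 11 + 17 + 1 + 11 + 8 = 48.
Total exposure: 4 + 3 + 1 + 5 + 3 = 16 months.
Posterior: α' = 33 + 48 = 81, β' = 15 + 16 = 31.
Predictive mean over a 3-month window = T·E[λ|data] = 3·81/31 = 243/31.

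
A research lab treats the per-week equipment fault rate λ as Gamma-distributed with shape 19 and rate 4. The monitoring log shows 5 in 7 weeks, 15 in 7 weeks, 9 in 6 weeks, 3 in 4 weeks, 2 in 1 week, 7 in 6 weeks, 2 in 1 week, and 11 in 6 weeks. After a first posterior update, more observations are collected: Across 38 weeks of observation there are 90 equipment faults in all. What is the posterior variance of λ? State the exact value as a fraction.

163/6400

Total count: 5 + 15 + 9 + 3 + 2 + 7 + 2 + 11 = 54.
Total exposure: 7 + 7 + 6 + 4 + 1 + 6 + 1 + 6 = 38 weeks.
After the first batch: Gamma(19 + 54, 4 + 38) = Gamma(73, 42).
Total count 90 over total exposure 38 weeks.
After the second batch: Gamma(73 + 90, 42 + 38) = Gamma(163, 80).
Posterior variance = α'/β'² = 163/6400.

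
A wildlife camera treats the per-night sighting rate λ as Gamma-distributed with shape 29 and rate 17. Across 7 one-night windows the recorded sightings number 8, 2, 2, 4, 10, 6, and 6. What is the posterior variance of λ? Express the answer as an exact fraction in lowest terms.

Total count: 8 + 2 + 2 + 4 + 10 + 6 + 6 = 38.
Total exposure: 7 nights.
The Gamma prior is conjugate for the Poisson rate, so λ | data ~ Gamma(29+38, 17+7) = Gamma(67, 24).
Posterior variance = α'/β'² = 67/576.

67/576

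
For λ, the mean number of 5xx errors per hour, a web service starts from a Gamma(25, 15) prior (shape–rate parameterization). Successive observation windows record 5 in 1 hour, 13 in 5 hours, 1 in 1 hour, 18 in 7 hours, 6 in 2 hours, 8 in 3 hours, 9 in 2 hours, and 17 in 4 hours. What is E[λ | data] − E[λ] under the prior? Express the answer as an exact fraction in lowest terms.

53/60

Total count: 5 + 13 + 1 + 18 + 6 + 8 + 9 + 17 = 77.
Total exposure: 1 + 5 + 1 + 7 + 2 + 3 + 2 + 4 = 25 hours.
Gamma(α, β) with Poisson data over total exposure Σt gives posterior Gamma(α+Σx, β+Σt) = Gamma(102, 40).
Posterior mean = 102/40 = 51/20; prior mean = 25/15 = 5/3. Difference = 51/20 − 5/3 = 53/60.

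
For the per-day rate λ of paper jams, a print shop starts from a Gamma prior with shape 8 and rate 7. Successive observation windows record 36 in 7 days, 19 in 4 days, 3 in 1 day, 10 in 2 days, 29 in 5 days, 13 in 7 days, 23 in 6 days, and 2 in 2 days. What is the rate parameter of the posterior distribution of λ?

41

Total count: 36 + 19 + 3 + 10 + 29 + 13 + 23 + 2 = 135.
Total exposure: 7 + 4 + 1 + 2 + 5 + 7 + 6 + 2 = 34 days.
The Gamma prior is conjugate for the Poisson rate, so λ | data ~ Gamma(8+135, 7+34) = Gamma(143, 41).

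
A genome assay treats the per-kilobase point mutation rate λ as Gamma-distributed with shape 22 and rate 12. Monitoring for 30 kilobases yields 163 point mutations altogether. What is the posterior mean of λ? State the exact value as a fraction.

185/42

Total count 163 over total exposure 30 kilobases.
Conjugate update: add total count to the shape and total exposure to the rate, giving Gamma(185, 42).
Posterior mean = α'/β' = 185/42.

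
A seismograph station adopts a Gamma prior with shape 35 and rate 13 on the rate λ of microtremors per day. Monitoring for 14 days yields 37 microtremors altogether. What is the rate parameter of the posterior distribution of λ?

Total count 37 over total exposure 14 days.
Conjugate update: add total count to the shape and total exposure to the rate, giving Gamma(72, 27).

27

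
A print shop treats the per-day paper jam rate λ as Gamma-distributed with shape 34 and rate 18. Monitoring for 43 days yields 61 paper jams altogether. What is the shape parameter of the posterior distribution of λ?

95

Total count 61 over total exposure 43 days.
Posterior: α' = 34 + 61 = 95, β' = 18 + 43 = 61.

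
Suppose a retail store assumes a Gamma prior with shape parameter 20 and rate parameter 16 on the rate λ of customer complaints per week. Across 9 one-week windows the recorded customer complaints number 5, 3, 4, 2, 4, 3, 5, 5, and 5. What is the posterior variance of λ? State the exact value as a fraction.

56/625

Total count: 5 + 3 + 4 + 2 + 4 + 3 + 5 + 5 + 5 = 36.
Total exposure: 9 weeks.
Gamma(α, β) with Poisson data over total exposure Σt gives posterior Gamma(α+Σx, β+Σt) = Gamma(56, 25).
Posterior variance = α'/β'² = 56/625.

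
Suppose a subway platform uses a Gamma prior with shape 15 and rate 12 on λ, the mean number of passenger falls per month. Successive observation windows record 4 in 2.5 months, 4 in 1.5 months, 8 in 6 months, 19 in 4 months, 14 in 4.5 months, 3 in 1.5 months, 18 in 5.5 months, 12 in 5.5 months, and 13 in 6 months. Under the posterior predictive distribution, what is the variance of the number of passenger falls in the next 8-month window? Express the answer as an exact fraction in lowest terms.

50160/2401

Total count: 4 + 4 + 8 + 19 + 14 + 3 + 18 + 12 + 13 = 95.
Total exposure: 2.5 + 1.5 + 6 + 4 + 4.5 + 1.5 + 5.5 + 5.5 + 6 = 37 months.
Gamma(α, β) with Poisson data over total exposure Σt gives posterior Gamma(α+Σx, β+Σt) = Gamma(110, 49).
The posterior predictive for a window of length T is Negative Binomial with variance T·α'·(β'+T)/β'² = 8·110·57/2401 = 50160/2401.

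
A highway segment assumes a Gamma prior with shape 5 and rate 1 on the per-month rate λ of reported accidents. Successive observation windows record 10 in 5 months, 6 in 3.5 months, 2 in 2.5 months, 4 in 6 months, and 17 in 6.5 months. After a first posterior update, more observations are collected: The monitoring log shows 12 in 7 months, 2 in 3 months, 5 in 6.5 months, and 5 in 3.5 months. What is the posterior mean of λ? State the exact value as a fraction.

Total count: 10 + 6 + 2 + 4 + 17 = 39.
Total exposure: 5 + 3.5 + 2.5 + 6 + 6.5 = 23.5 months.
After the first batch: Gamma(5 + 39, 1 + 23.5) = Gamma(44, 49/2).
Total count: 12 + 2 + 5 + 5 = 24.
Total exposure: 7 + 3 + 6.5 + 3.5 = 20 months.
After the second batch: Gamma(44 + 24, 49/2 + 20) = Gamma(68, 89/2).
Posterior mean = α'/β' = 68/(89/2) = 136/89.

136/89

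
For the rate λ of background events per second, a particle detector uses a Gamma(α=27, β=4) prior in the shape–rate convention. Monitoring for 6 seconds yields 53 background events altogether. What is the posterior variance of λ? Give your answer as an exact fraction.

4/5

Total count 53 over total exposure 6 seconds.
By Gamma–Poisson conjugacy, the posterior is Gamma(α + Σx, β + Σt) = Gamma(27 + 53, 4 + 6) = Gamma(80, 10).
Posterior variance = α'/β'² = 80/100 = 4/5.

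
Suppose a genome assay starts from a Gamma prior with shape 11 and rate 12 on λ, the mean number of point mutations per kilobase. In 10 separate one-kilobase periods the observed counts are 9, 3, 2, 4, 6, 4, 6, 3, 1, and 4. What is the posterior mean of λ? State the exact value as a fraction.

Total count: 9 + 3 + 2 + 4 + 6 + 4 + 6 + 3 + 1 + 4 = 42.
Total exposure: 10 kilobases.
Conjugate update: add total count to the shape and total exposure to the rate, giving Gamma(53, 22).
Posterior mean = α'/β' = 53/22.

53/22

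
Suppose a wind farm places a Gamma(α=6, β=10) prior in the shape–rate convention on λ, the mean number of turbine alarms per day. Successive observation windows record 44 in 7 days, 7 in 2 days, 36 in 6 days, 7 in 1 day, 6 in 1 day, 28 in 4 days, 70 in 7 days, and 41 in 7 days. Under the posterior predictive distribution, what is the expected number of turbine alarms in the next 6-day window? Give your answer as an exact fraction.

Total count: 44 + 7 + 36 + 7 + 6 + 28 + 70 + 41 = 239.
Total exposure: 7 + 2 + 6 + 1 + 1 + 4 + 7 + 7 = 35 days.
By Gamma–Poisson conjugacy, the posterior is Gamma(α + Σx, β + Σt) = Gamma(6 + 239, 10 + 35) = Gamma(245, 45).
Predictive mean over a 6-day window = T·E[λ|data] = 6·245/45 = 98/3.

98/3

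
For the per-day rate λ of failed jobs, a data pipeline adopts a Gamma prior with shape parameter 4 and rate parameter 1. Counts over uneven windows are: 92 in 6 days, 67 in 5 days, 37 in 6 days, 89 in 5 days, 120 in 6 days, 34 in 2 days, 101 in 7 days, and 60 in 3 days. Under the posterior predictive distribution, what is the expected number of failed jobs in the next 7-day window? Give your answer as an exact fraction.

Total count: 92 + 67 + 37 + 89 + 120 + 34 + 101 + 60 = 600.
Total exposure: 6 + 5 + 6 + 5 + 6 + 2 + 7 + 3 = 40 days.
The Gamma prior is conjugate for the Poisson rate, so λ | data ~ Gamma(4+600, 1+40) = Gamma(604, 41).
Predictive mean over a 7-day window = T·E[λ|data] = 7·604/41 = 4228/41.

4228/41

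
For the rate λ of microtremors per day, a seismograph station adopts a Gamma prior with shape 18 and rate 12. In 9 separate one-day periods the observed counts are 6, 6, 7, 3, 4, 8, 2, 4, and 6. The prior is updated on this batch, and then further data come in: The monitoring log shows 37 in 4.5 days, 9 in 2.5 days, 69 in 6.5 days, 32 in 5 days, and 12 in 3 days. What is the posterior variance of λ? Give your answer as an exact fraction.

Total count: 6 + 6 + 7 + 3 + 4 + 8 + 2 + 4 + 6 = 46.
Total exposure: 9 days.
After the first batch: Gamma(18 + 46, 12 + 9) = Gamma(64, 21).
Total count: 37 + 9 + 69 + 32 + 12 = 159.
Total exposure: 4.5 + 2.5 + 6.5 + 5 + 3 = 21.5 days.
After the second batch: Gamma(64 + 159, 21 + 21.5) = Gamma(223, 85/2).
Posterior variance = α'/β'² = 223/(7225/4) = 892/7225.

892/7225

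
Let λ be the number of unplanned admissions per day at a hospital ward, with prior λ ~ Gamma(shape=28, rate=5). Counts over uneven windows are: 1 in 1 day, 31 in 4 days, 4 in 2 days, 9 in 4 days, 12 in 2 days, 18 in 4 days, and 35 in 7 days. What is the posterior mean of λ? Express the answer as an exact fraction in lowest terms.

Total count: 1 + 31 + 4 + 9 + 12 + 18 + 35 = 110.
Total exposure: 1 + 4 + 2 + 4 + 2 + 4 + 7 = 24 days.
Conjugate update: add total count to the shape and total exposure to the rate, giving Gamma(138, 29).
Posterior mean = α'/β' = 138/29.

138/29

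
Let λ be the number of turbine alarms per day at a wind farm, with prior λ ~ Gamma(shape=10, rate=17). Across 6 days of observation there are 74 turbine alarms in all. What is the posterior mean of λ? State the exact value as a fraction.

Total count 74 over total exposure 6 days.
By Gamma–Poisson conjugacy, the posterior is Gamma(α + Σx, β + Σt) = Gamma(10 + 74, 17 + 6) = Gamma(84, 23).
Posterior mean = α'/β' = 84/23.

84/23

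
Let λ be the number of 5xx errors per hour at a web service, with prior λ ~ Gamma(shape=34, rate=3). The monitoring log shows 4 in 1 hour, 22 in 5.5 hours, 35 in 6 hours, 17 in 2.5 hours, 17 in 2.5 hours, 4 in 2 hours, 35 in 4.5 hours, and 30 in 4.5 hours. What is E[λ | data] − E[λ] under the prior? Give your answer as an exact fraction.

-106/21

Total count: 4 + 22 + 35 + 17 + 17 + 4 + 35 + 30 = 164.
Total exposure: 1 + 5.5 + 6 + 2.5 + 2.5 + 2 + 4.5 + 4.5 = 28.5 hours.
Conjugate update: add total count to the shape and total exposure to the rate, giving Gamma(198, 63/2).
Posterior mean = 198/(63/2) = 44/7; prior mean = 34/3 = 34/3. Difference = 44/7 − 34/3 = -106/21.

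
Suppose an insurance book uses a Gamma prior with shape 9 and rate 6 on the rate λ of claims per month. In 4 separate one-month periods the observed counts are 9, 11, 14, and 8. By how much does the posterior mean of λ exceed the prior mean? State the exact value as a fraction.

Total count: 9 + 11 + 14 + 8 = 42.
Total exposure: 4 months.
Conjugate update: add total count to the shape and total exposure to the rate, giving Gamma(51, 10).
Posterior mean = 51/10 = 51/10; prior mean = 9/6 = 3/2. Difference = 51/10 − 3/2 = 18/5.

18/5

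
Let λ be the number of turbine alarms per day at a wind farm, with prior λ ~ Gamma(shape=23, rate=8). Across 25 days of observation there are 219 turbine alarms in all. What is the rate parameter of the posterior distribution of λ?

Total count 219 over total exposure 25 days.
Conjugate update: add total count to the shape and total exposure to the rate, giving Gamma(242, 33).

33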